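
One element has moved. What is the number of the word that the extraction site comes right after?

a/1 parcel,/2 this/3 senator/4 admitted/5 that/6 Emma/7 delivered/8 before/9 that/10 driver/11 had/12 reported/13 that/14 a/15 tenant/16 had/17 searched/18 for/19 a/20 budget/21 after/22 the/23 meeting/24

8

The displaced element is "a parcel" (word 2).
It is linked across 1 clause boundary (that).
It functions as the direct object of "delivered", so the gap sits immediately after word 8 ("delivered").
Base order: This senator admitted that Emma delivered a parcel before that driver had reported that a tenant had searched for a budget after the meeting.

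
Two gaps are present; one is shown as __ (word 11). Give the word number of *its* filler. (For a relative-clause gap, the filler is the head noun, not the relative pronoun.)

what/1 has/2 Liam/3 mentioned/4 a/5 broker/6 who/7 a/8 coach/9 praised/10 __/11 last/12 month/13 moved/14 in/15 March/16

The marked gap is inside the relative clause, the direct object of "praised".
Its filler is the head noun "broker" (via "who"), at word 6.
(The other dependency links word 1 to a gap after word 14.)

6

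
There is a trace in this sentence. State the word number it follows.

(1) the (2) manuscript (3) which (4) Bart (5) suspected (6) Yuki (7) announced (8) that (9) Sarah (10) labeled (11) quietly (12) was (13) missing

10

The displaced element is "the manuscript" (word 2).
It is linked across 2 clause boundaries (Ø → that).
It functions as the direct object of "labeled", so the gap sits immediately after word 10 ("labeled").
Base order: Bart suspected Yuki announced that Sarah labeled the manuscript quietly.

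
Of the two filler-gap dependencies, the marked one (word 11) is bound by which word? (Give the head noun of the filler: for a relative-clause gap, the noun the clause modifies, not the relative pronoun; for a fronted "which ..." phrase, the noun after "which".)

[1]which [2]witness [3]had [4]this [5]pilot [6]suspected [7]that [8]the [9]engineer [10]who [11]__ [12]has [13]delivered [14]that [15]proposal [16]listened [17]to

9

The marked gap is inside the relative clause, the subject of "delivered".
Its filler is the head noun "engineer" (via "who"), at word 9.
(The other dependency links word 2 to a gap after word 17.)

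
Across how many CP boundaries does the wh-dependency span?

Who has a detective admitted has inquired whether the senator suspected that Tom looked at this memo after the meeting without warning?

1

"who" is extracted from the subject of "inquired".
Boundaries crossed, outermost first: [Ø] — 1 in total.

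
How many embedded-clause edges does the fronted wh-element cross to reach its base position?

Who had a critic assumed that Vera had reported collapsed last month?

2

"who" is extracted from the subject of "collapsed".
Boundaries crossed, outermost first: [that], [Ø] — 2 in total.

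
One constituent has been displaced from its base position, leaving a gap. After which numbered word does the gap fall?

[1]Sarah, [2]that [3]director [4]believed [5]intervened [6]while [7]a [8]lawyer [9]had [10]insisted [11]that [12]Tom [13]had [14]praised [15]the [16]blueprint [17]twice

4

The displaced element is "Sarah" (word 1).
It is linked across 1 clause boundary (Ø).
It functions as the subject of "intervened", so the gap sits immediately after word 4 ("believed").
Base order: That director believed Sarah intervened while a lawyer had insisted that Tom had praised the blueprint twice.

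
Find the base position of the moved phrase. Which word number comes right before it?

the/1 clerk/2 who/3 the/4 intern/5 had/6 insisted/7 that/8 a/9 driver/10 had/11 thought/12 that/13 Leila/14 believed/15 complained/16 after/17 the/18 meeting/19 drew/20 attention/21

The displaced element is "the clerk" (word 2).
It is linked across 3 clause boundaries (that → that → Ø).
It functions as the subject of "complained", so the gap sits immediately after word 15 ("believed").
Base order: The intern had insisted that a driver had thought that Leila believed that the clerk complained after the meeting.

15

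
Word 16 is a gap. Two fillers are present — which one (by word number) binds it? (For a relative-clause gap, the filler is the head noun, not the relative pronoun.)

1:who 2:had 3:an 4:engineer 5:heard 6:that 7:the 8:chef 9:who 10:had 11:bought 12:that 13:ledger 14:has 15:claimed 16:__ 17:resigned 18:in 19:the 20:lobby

1

The marked gap is the subject of "resigned".
Its filler is the fronted wh-phrase "who", at word 1.
(The other dependency links word 8 to a gap after word 9.)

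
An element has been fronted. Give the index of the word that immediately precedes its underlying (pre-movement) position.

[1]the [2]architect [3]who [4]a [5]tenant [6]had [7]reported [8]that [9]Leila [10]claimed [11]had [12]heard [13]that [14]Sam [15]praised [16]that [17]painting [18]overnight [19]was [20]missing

10

The displaced element is "the architect" (word 2).
It is linked across 2 clause boundaries (that → Ø).
It functions as the subject of "heard", so the gap sits immediately after word 10 ("claimed").
Base order: A tenant had reported that Leila claimed the architect had heard that Sam praised that painting overnight.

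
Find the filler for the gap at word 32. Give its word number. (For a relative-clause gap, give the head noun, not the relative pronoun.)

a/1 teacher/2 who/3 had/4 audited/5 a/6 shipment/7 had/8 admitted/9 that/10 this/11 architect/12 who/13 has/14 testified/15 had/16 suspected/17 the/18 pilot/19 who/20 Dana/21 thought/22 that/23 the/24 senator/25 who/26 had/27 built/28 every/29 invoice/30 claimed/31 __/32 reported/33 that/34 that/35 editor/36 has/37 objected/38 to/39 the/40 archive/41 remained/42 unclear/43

19

The gap at 32 is the subject of "reported", inside a relative clause.
The relative pronoun is "who" (word 20); it is bound by the head noun immediately before it.
Its filler is the head noun "pilot", at word 19.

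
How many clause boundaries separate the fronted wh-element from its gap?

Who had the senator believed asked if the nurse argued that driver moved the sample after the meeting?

"who" is extracted from the subject of "asked".
Boundaries crossed, outermost first: [Ø] — 1 in total.

1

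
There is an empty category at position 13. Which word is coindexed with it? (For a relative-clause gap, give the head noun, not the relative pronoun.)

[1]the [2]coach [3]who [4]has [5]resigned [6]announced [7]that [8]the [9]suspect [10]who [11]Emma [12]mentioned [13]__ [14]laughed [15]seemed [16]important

9

The gap at 13 is the subject of "laughed", inside a relative clause.
The relative pronoun is "who" (word 10); it is bound by the head noun immediately before it.
Its filler is the head noun "suspect", at word 9.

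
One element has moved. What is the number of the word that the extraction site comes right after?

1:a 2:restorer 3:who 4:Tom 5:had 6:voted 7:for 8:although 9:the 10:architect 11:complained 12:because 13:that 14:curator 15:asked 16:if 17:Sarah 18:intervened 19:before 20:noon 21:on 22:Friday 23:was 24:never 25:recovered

The displaced element is "a restorer" (word 2).
It functions as the object of the preposition "for" of "voted", so the gap sits immediately after word 7 ("for").
Base order: Tom had voted for a restorer although the architect complained because that curator asked if Sarah intervened before noon on Friday.

7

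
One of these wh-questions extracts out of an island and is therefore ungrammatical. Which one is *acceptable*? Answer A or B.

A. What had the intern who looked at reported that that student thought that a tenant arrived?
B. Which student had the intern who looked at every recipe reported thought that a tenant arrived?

B

In A, the wh-phrase is extracted from inside a complex-NP island (relative clause) (introduced by "who"), which blocks movement.
In B, the extraction path crosses only that-complement boundaries, which are transparent.
So B is grammatical.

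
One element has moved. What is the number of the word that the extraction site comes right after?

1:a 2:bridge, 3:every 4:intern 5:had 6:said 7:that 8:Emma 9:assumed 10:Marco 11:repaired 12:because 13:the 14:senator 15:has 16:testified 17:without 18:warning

11

The displaced element is "a bridge" (word 2).
It is linked across 2 clause boundaries (that → Ø).
It functions as the direct object of "repaired", so the gap sits immediately after word 11 ("repaired").
Base order: Every intern had said that Emma assumed Marco repaired a bridge because the senator has testified without warning.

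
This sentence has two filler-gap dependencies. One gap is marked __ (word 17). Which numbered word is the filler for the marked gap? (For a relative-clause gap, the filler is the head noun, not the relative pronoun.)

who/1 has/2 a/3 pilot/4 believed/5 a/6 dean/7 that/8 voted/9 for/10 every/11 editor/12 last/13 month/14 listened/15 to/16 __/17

1

The marked gap is the object of the preposition "to" of "listened".
Its filler is the fronted wh-phrase "who", at word 1.
(The other dependency links word 7 to a gap after word 8.)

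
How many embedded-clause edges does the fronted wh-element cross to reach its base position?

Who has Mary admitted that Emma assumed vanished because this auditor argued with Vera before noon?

2

"who" is extracted from the subject of "vanished".
Boundaries crossed, outermost first: [that], [Ø] — 2 in total.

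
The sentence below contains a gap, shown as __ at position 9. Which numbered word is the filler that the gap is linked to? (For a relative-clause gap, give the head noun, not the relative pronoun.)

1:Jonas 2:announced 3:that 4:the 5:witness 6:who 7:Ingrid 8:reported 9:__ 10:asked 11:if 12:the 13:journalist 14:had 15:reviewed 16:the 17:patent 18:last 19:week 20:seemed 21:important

5

The gap at 9 is the subject of "asked", inside a relative clause.
The relative pronoun is "who" (word 6); it is bound by the head noun immediately before it.
Its filler is the head noun "witness", at word 5.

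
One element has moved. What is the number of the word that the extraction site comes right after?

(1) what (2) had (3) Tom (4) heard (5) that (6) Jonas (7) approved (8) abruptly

The displaced element is "what" (word 1).
It is linked across 1 clause boundary (that).
It functions as the direct object of "approved", so the gap sits immediately after word 7 ("approved").
Base order: Tom had heard that Jonas approved what abruptly.

7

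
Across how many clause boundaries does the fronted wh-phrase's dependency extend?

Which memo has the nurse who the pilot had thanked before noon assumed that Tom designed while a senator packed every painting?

1

"which memo" is extracted from the object of "designed".
Boundaries crossed, outermost first: [that] — 1 in total.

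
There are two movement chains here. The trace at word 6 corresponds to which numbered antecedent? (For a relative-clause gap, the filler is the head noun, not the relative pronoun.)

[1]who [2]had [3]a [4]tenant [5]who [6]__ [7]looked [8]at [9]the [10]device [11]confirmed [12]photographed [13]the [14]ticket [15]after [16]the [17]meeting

The marked gap is inside the relative clause, the subject of "looked".
Its filler is the head noun "tenant" (via "who"), at word 4.
(The other dependency links word 1 to a gap after word 11.)

4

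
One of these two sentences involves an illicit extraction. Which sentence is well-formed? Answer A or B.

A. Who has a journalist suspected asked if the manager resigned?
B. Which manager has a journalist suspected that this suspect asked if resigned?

In B, the wh-phrase is extracted from inside a wh-island (introduced by "if"), which blocks movement.
In A, the extraction path crosses only that-complement boundaries, which are transparent.
So A is grammatical.

A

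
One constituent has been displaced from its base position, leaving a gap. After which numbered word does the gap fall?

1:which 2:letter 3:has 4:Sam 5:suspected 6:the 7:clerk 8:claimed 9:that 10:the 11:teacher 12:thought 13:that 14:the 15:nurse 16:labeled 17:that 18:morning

The displaced element is "which letter" (word 2).
It is linked across 3 clause boundaries (Ø → that → that).
It functions as the direct object of "labeled", so the gap sits immediately after word 16 ("labeled").
Base order: Sam has suspected the clerk claimed that the teacher thought that the nurse labeled which letter that morning.

16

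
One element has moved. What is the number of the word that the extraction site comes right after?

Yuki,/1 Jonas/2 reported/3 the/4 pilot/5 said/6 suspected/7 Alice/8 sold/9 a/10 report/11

6

The displaced element is "Yuki" (word 1).
It is linked across 2 clause boundaries (Ø → Ø).
It functions as the subject of "suspected", so the gap sits immediately after word 6 ("said").
Base order: Jonas reported the pilot said that Yuki suspected Alice sold a report.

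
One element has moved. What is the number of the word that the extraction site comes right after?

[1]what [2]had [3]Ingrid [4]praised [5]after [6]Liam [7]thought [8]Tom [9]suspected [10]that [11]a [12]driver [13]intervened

4

The displaced element is "what" (word 1).
It functions as the direct object of "praised", so the gap sits immediately after word 4 ("praised").
Base order: Ingrid had praised what after Liam thought Tom suspected that a driver intervened.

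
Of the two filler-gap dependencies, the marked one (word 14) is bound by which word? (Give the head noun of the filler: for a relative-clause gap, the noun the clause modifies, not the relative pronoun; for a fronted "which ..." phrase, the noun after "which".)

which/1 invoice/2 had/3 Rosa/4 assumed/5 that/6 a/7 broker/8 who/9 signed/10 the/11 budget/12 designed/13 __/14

2

The marked gap is the direct object of "designed".
Its filler is the fronted wh-phrase "which invoice", at word 2.
(The other dependency links word 8 to a gap after word 9.)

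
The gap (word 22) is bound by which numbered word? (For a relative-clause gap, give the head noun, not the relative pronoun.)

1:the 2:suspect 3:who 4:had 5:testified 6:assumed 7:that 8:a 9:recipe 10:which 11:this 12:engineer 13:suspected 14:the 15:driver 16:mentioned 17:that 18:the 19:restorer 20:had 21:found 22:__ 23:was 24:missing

9

The gap at 22 is the object of "found", inside a relative clause.
The relative pronoun is "which" (word 10); it is bound by the head noun immediately before it.
Its filler is the head noun "recipe", at word 9.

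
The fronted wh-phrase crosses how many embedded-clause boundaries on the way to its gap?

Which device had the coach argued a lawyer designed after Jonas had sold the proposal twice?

1

"which device" is extracted from the object of "designed".
Boundaries crossed, outermost first: [Ø] — 1 in total.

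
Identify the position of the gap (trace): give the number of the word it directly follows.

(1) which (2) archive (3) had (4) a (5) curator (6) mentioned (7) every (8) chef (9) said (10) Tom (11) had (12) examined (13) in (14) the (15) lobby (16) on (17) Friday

The displaced element is "which archive" (word 2).
It is linked across 2 clause boundaries (Ø → Ø).
It functions as the direct object of "examined", so the gap sits immediately after word 12 ("examined").
Base order: A curator had mentioned every chef said Tom had examined which archive in the lobby on Friday.

12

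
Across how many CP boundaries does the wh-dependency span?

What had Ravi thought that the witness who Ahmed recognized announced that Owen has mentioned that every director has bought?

3

"what" is extracted from the object of "bought".
Boundaries crossed, outermost first: [that], [that], [that] — 3 in total.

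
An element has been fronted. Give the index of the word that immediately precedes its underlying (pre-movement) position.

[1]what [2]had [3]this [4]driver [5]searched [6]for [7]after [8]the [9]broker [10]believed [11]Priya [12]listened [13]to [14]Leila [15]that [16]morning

The displaced element is "what" (word 1).
It functions as the object of the preposition "for" of "searched", so the gap sits immediately after word 6 ("for").
Base order: This driver had searched for what after the broker believed Priya listened to Leila that morning.

6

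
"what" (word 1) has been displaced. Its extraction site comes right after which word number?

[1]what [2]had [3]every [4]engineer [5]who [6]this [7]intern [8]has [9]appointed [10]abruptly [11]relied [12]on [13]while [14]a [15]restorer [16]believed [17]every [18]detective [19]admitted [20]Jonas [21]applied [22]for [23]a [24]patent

The displaced element is "what" (word 1).
It functions as the object of the preposition "on" of "relied", so the gap sits immediately after word 12 ("on").
Base order: Every engineer who this intern has appointed abruptly had relied on what while a restorer believed every detective admitted Jonas applied for a patent.

12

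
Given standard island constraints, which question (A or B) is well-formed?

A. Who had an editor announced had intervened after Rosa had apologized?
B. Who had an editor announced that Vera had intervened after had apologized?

In B, the wh-phrase is extracted from inside an adjunct island (introduced by "after"), which blocks movement.
In A, the extraction path crosses only that-complement boundaries, which are transparent.
So A is grammatical.

A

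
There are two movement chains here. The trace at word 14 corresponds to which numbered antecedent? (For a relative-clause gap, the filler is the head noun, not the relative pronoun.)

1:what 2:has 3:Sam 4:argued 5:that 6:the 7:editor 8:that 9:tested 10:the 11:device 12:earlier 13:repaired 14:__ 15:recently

The marked gap is the direct object of "repaired".
Its filler is the fronted wh-phrase "what", at word 1.
(The other dependency links word 7 to a gap after word 8.)

1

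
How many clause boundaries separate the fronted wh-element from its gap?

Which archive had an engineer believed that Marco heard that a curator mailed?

2

"which archive" is extracted from the object of "mailed".
Boundaries crossed, outermost first: [that], [that] — 2 in total.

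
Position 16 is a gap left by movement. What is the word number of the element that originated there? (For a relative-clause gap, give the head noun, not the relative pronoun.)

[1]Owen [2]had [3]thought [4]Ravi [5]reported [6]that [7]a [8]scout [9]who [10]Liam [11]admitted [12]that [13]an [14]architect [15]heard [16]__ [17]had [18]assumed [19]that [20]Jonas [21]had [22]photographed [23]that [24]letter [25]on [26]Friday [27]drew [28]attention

The gap at 16 is the subject of "assumed", inside a relative clause.
The relative pronoun is "who" (word 9); it is bound by the head noun immediately before it.
Its filler is the head noun "scout", at word 8.

8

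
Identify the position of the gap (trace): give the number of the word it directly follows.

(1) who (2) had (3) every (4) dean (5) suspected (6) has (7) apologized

5

The displaced element is "who" (word 1).
It is linked across 1 clause boundary (Ø).
It functions as the subject of "apologized", so the gap sits immediately after word 5 ("suspected").
Base order: Every dean had suspected who has apologized.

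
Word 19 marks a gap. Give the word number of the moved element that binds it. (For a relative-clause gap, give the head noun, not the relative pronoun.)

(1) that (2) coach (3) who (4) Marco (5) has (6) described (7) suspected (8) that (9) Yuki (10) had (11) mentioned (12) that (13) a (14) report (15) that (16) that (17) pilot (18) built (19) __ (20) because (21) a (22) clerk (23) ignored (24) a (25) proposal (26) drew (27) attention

The gap at 19 is the object of "built", inside a relative clause.
The relative pronoun is "that" (word 15); it is bound by the head noun immediately before it.
Its filler is the head noun "report", at word 14.

14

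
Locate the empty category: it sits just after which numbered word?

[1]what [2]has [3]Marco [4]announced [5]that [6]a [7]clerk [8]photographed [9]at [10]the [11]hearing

The displaced element is "what" (word 1).
It is linked across 1 clause boundary (that).
It functions as the direct object of "photographed", so the gap sits immediately after word 8 ("photographed").
Base order: Marco has announced that a clerk photographed what at the hearing.

8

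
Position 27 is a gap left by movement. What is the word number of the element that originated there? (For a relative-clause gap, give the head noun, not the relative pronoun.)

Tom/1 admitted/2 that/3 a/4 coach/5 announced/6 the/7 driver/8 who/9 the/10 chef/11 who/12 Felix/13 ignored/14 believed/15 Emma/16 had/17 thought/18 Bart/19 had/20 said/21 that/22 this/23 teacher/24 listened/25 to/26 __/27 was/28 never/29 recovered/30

8

The gap at 27 is the prepositional object of "listened", inside a relative clause.
The relative pronoun is "who" (word 9); it is bound by the head noun immediately before it.
Its filler is the head noun "driver", at word 8.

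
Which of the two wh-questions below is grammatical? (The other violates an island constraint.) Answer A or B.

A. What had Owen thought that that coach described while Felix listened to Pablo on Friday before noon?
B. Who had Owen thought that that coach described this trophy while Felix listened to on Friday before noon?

In B, the wh-phrase is extracted from inside an adjunct island (introduced by "while"), which blocks movement.
In A, the extraction path crosses only that-complement boundaries, which are transparent.
So A is grammatical.

A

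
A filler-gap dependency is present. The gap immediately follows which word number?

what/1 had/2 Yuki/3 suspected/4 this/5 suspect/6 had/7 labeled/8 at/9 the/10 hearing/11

The displaced element is "what" (word 1).
It is linked across 1 clause boundary (Ø).
It functions as the direct object of "labeled", so the gap sits immediately after word 8 ("labeled").
Base order: Yuki had suspected this suspect had labeled what at the hearing.

8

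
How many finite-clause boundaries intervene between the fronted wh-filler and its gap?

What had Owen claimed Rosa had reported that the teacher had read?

"what" is extracted from the object of "read".
Boundaries crossed, outermost first: [Ø], [that] — 2 in total.

2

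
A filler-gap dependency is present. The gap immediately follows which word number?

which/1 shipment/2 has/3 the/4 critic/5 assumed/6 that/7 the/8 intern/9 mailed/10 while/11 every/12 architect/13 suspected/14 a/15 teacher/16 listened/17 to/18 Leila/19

10

The displaced element is "which shipment" (word 2).
It is linked across 1 clause boundary (that).
It functions as the direct object of "mailed", so the gap sits immediately after word 10 ("mailed").
Base order: The critic has assumed that the intern mailed which shipment while every architect suspected a teacher listened to Leila.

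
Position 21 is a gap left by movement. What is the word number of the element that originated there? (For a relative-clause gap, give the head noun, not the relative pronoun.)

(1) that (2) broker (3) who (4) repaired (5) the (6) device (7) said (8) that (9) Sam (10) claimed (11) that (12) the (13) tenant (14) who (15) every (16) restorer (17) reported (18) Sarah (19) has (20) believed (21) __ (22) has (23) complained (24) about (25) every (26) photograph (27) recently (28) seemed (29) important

The gap at 21 is the subject of "complained", inside a relative clause.
The relative pronoun is "who" (word 14); it is bound by the head noun immediately before it.
Its filler is the head noun "tenant", at word 13.

13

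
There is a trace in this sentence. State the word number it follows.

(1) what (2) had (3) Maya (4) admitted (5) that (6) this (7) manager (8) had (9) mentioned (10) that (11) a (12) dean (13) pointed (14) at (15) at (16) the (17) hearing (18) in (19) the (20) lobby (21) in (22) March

The displaced element is "what" (word 1).
It is linked across 2 clause boundaries (that → that).
It functions as the object of the preposition "at" of "pointed", so the gap sits immediately after word 14 ("at").
Base order: Maya had admitted that this manager had mentioned that a dean pointed at what at the hearing in the lobby in March.

14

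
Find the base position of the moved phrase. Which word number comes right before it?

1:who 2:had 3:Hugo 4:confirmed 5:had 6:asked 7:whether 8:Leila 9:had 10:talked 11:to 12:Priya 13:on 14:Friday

The displaced element is "who" (word 1).
It is linked across 1 clause boundary (Ø).
It functions as the subject of "asked", so the gap sits immediately after word 4 ("confirmed").
Base order: Hugo had confirmed that who had asked whether Leila had talked to Priya on Friday.

4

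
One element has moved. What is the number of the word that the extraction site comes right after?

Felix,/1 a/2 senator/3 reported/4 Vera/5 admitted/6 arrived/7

The displaced element is "Felix" (word 1).
It is linked across 2 clause boundaries (Ø → Ø).
It functions as the subject of "arrived", so the gap sits immediately after word 6 ("admitted").
Base order: A senator reported Vera admitted Felix arrived.

6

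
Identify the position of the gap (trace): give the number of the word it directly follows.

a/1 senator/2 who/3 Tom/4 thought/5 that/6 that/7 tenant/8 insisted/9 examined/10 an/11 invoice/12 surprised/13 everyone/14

9

The displaced element is "a senator" (word 2).
It is linked across 2 clause boundaries (that → Ø).
It functions as the subject of "examined", so the gap sits immediately after word 9 ("insisted").
Base order: Tom thought that that tenant insisted that a senator examined an invoice.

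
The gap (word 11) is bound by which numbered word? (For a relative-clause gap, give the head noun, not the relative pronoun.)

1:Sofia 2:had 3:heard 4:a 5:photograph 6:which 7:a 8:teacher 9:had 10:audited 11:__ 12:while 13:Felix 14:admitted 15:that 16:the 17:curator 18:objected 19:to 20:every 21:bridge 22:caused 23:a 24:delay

The gap at 11 is the object of "audited", inside a relative clause.
The relative pronoun is "which" (word 6); it is bound by the head noun immediately before it.
Its filler is the head noun "photograph", at word 5.

5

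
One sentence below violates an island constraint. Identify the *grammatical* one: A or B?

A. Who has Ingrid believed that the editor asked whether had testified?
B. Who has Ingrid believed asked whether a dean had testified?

B

In A, the wh-phrase is extracted from inside a wh-island (introduced by "whether"), which blocks movement.
In B, the extraction path crosses only that-complement boundaries, which are transparent.
So B is grammatical.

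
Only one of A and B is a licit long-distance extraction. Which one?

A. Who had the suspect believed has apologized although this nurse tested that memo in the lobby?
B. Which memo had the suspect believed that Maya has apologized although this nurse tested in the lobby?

In B, the wh-phrase is extracted from inside an adjunct island (introduced by "although"), which blocks movement.
In A, the extraction path crosses only that-complement boundaries, which are transparent.
So A is grammatical.

A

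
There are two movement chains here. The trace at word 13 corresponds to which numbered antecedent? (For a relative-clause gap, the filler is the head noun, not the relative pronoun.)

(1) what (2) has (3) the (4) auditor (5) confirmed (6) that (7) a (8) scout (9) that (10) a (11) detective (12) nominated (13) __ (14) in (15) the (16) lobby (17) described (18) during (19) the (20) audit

8

The marked gap is inside the relative clause, the direct object of "nominated".
Its filler is the head noun "scout" (via "that"), at word 8.
(The other dependency links word 1 to a gap after word 17.)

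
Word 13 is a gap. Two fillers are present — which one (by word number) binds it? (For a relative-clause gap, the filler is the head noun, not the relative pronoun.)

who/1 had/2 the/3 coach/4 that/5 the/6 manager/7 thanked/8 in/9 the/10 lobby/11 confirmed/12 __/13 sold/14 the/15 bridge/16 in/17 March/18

The marked gap is the subject of "sold".
Its filler is the fronted wh-phrase "who", at word 1.
(The other dependency links word 4 to a gap after word 8.)

1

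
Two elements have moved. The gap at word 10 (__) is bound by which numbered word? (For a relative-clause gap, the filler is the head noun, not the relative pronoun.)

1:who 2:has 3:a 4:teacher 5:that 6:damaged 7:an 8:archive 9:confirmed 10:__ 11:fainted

1

The marked gap is the subject of "fainted".
Its filler is the fronted wh-phrase "who", at word 1.
(The other dependency links word 4 to a gap after word 5.)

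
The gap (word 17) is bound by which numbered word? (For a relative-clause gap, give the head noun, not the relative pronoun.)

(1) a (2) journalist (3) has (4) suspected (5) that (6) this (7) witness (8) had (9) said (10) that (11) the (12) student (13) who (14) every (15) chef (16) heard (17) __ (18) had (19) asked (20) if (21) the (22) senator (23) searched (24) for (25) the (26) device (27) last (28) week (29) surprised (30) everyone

12

The gap at 17 is the subject of "asked", inside a relative clause.
The relative pronoun is "who" (word 13); it is bound by the head noun immediately before it.
Its filler is the head noun "student", at word 12.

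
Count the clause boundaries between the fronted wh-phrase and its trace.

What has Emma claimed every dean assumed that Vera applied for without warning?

2

"what" is extracted from the PP object of "applied".
Boundaries crossed, outermost first: [Ø], [that] — 2 in total.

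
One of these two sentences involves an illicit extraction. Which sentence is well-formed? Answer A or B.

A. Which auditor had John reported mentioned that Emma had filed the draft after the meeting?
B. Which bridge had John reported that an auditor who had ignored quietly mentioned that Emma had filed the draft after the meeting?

A

In B, the wh-phrase is extracted from inside a complex-NP island (relative clause) (introduced by "who"), which blocks movement.
In A, the extraction path crosses only that-complement boundaries, which are transparent.
So A is grammatical.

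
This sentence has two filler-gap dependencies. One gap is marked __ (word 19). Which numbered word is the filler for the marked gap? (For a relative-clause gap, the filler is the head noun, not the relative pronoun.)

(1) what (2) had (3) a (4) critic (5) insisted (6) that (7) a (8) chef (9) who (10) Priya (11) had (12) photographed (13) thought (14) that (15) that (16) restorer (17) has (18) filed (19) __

The marked gap is the direct object of "filed".
Its filler is the fronted wh-phrase "what", at word 1.
(The other dependency links word 8 to a gap after word 12.)

1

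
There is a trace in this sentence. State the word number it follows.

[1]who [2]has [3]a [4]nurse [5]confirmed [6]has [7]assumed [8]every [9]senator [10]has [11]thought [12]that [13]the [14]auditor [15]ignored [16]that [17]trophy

The displaced element is "who" (word 1).
It is linked across 1 clause boundary (Ø).
It functions as the subject of "assumed", so the gap sits immediately after word 5 ("confirmed").
Base order: A nurse has confirmed that who has assumed every senator has thought that the auditor ignored that trophy.

5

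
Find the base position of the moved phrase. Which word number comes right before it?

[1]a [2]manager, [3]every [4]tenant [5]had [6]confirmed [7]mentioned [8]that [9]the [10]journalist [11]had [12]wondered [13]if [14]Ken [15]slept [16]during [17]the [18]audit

The displaced element is "a manager" (word 2).
It is linked across 1 clause boundary (Ø).
It functions as the subject of "mentioned", so the gap sits immediately after word 6 ("confirmed").
Base order: Every tenant had confirmed that a manager mentioned that the journalist had wondered if Ken slept during the audit.

6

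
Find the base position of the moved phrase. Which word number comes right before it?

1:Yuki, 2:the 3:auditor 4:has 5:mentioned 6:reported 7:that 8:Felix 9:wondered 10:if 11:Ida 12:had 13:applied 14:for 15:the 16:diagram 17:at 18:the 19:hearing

5

The displaced element is "Yuki" (word 1).
It is linked across 1 clause boundary (Ø).
It functions as the subject of "reported", so the gap sits immediately after word 5 ("mentioned").
Base order: The auditor has mentioned that Yuki reported that Felix wondered if Ida had applied for the diagram at the hearing.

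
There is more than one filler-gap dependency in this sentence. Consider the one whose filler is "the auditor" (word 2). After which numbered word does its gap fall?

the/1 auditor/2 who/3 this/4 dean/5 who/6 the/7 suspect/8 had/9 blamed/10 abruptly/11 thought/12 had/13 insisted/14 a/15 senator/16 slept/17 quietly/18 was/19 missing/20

The displaced element is "the auditor" (word 2).
It is linked across 1 clause boundary (Ø).
It functions as the subject of "insisted", so the gap sits immediately after word 12 ("thought").
Base order: This dean who the suspect had blamed abruptly thought that the auditor had insisted a senator slept quietly.

12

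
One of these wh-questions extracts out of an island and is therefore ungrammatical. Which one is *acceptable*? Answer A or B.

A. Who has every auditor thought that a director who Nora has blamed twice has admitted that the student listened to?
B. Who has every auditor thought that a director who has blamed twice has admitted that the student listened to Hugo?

A

In B, the wh-phrase is extracted from inside a complex-NP island (relative clause) (introduced by "who"), which blocks movement.
In A, the extraction path crosses only that-complement boundaries, which are transparent.
So A is grammatical.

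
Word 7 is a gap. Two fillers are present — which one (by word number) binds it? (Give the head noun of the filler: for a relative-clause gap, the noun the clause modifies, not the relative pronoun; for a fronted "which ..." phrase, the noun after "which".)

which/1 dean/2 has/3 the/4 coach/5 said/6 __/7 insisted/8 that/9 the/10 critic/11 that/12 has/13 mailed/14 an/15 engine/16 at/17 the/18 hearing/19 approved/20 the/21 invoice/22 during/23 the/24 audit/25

2

The marked gap is the subject of "insisted".
Its filler is the fronted wh-phrase "which dean", at word 2.
(The other dependency links word 11 to a gap after word 12.)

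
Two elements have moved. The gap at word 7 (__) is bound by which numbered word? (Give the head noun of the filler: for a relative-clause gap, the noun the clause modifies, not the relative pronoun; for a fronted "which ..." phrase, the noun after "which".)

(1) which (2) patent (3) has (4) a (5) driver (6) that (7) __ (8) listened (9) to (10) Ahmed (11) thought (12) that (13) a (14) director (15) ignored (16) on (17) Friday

5

The marked gap is inside the relative clause, the subject of "listened".
Its filler is the head noun "driver" (via "that"), at word 5.
(The other dependency links word 2 to a gap after word 15.)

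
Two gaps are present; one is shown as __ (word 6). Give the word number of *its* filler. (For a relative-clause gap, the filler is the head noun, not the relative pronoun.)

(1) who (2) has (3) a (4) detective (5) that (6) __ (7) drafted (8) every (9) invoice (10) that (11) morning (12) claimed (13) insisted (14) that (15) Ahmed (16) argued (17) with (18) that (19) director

The marked gap is inside the relative clause, the subject of "drafted".
Its filler is the head noun "detective" (via "that"), at word 4.
(The other dependency links word 1 to a gap after word 12.)

4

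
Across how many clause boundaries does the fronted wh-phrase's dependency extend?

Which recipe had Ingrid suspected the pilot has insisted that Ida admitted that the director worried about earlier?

3

"which recipe" is extracted from the PP object of "worried".
Boundaries crossed, outermost first: [Ø], [that], [that] — 3 in total.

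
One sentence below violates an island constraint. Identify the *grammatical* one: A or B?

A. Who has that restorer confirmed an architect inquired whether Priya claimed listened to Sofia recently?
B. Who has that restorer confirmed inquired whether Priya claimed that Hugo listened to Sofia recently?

In A, the wh-phrase is extracted from inside a wh-island (introduced by "whether"), which blocks movement.
In B, the extraction path crosses only that-complement boundaries, which are transparent.
So B is grammatical.

B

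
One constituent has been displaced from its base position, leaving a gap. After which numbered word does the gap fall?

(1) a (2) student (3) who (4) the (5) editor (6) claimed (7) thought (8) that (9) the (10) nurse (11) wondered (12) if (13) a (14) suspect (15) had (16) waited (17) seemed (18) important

The displaced element is "a student" (word 2).
It is linked across 1 clause boundary (Ø).
It functions as the subject of "thought", so the gap sits immediately after word 6 ("claimed").
Base order: The editor claimed a student thought that the nurse wondered if a suspect had waited.

6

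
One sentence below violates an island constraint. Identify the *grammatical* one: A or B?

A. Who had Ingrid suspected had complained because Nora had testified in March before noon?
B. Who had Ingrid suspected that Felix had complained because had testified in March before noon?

In B, the wh-phrase is extracted from inside an adjunct island (introduced by "because"), which blocks movement.
In A, the extraction path crosses only that-complement boundaries, which are transparent.
So A is grammatical.

A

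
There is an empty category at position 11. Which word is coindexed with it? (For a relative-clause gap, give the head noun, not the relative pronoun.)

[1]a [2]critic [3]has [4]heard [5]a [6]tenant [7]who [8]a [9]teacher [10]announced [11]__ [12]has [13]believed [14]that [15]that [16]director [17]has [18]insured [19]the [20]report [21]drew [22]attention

The gap at 11 is the subject of "believed", inside a relative clause.
The relative pronoun is "who" (word 7); it is bound by the head noun immediately before it.
Its filler is the head noun "tenant", at word 6.

6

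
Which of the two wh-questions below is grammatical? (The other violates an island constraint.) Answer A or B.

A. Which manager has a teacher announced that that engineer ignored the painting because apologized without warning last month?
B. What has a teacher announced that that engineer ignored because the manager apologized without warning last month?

B

In A, the wh-phrase is extracted from inside an adjunct island (introduced by "because"), which blocks movement.
In B, the extraction path crosses only that-complement boundaries, which are transparent.
So B is grammatical.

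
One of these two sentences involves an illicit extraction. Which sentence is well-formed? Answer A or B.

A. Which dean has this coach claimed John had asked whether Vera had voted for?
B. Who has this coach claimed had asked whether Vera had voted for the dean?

In A, the wh-phrase is extracted from inside a wh-island (introduced by "whether"), which blocks movement.
In B, the extraction path crosses only that-complement boundaries, which are transparent.
So B is grammatical.

B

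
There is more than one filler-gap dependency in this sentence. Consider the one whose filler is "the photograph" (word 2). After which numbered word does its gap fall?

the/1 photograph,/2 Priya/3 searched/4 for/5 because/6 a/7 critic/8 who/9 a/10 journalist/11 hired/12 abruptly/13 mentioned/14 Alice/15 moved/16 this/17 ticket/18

The displaced element is "the photograph" (word 2).
It functions as the object of the preposition "for" of "searched", so the gap sits immediately after word 5 ("for").
Base order: Priya searched for the photograph because a critic who a journalist hired abruptly mentioned Alice moved this ticket.

5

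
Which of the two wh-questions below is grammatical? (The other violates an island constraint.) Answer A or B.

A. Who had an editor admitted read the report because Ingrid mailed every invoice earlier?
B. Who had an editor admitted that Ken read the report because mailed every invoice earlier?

In B, the wh-phrase is extracted from inside an adjunct island (introduced by "because"), which blocks movement.
In A, the extraction path crosses only that-complement boundaries, which are transparent.
So A is grammatical.

A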